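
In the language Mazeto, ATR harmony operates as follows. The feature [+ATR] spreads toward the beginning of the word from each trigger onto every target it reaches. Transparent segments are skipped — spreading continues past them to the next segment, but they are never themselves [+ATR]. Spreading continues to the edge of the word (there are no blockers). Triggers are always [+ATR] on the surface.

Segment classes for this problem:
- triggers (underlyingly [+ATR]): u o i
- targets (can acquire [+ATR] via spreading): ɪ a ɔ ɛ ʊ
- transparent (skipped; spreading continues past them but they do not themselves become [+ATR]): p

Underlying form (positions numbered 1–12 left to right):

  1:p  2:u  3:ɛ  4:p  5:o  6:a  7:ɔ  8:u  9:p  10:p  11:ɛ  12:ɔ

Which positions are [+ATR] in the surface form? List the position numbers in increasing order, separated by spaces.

2 3 5 6 7 8

From /u/ at 2 leftward: 1 /p/ transparent; word edge.
From /o/ at 5 leftward: 4 /p/ transparent; 3 /ɛ/ → [+ATR]; 2 /u/ is itself a trigger — this domain ends here.
From /u/ at 8 leftward: 7 /ɔ/ → [+ATR]; 6 /a/ → [+ATR]; 5 /o/ is itself a trigger — this domain ends here.
Targets with no active source: positions 11 12 stay [-ATR].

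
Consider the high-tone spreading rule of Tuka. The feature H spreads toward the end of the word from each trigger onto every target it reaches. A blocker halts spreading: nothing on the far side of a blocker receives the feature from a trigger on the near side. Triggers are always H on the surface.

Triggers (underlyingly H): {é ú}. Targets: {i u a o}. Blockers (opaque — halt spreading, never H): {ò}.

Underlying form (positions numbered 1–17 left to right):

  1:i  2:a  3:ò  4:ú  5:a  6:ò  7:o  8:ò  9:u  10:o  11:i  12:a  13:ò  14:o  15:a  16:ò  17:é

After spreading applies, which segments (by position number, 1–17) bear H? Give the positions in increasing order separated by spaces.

From /ú/ at 4 rightward: 5 /a/ → H; 6 /ò/ blocks.
From /é/ at 17 rightward: word edge.
Targets with no active source: positions 1 2 7 9 10 11 12 14 15 stay [-high tone].

4 5 17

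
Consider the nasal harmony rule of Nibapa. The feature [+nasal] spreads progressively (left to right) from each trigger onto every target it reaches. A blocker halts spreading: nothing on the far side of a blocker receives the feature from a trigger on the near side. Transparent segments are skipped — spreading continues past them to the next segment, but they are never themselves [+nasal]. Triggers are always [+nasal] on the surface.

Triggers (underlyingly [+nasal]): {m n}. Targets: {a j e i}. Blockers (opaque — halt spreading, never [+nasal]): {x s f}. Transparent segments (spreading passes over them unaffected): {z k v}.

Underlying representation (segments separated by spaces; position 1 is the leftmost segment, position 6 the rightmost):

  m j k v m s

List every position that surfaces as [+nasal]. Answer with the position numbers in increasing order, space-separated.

From /m/ at 1 rightward: 2 /j/ → [+nasal]; 3 /k/ transparent; 4 /v/ transparent; 5 /m/ is itself a trigger — this domain ends here.
From /m/ at 5 rightward: 6 /s/ blocks.

1 2 5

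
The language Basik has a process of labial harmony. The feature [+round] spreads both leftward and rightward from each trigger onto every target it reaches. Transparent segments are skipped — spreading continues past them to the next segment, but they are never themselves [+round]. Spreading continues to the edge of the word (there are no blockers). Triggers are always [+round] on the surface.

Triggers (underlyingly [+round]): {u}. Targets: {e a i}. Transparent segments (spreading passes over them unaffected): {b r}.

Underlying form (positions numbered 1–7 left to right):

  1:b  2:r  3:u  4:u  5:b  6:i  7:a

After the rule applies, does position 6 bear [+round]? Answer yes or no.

yes

From /u/ at 3 rightward: 4 /u/ is itself a trigger — this domain ends here.
From /u/ at 3 leftward: 2 /r/ transparent; 1 /b/ transparent; word edge.
From /u/ at 4 rightward: 5 /b/ transparent; 6 /i/ → [+round]; 7 /a/ → [+round]; word edge.
From /u/ at 4 leftward: 3 /u/ is itself a trigger — this domain ends here.
[+round] positions on the surface: 3 4 6 7.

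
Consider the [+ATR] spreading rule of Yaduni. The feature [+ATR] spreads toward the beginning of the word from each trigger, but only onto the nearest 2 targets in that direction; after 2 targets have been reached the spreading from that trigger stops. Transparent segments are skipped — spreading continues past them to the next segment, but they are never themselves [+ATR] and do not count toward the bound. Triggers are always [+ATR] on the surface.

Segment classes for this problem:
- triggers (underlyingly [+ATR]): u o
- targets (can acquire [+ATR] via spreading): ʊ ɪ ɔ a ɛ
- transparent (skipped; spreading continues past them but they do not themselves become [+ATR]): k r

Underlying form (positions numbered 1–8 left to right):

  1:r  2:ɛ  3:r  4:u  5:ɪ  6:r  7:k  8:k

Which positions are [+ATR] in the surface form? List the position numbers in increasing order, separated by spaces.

From /u/ at 4 leftward: 3 /r/ transparent; 2 /ɛ/ → [+ATR]; 1 /r/ transparent; word edge.
Target with no active source: position 5 stays [-ATR].

2 4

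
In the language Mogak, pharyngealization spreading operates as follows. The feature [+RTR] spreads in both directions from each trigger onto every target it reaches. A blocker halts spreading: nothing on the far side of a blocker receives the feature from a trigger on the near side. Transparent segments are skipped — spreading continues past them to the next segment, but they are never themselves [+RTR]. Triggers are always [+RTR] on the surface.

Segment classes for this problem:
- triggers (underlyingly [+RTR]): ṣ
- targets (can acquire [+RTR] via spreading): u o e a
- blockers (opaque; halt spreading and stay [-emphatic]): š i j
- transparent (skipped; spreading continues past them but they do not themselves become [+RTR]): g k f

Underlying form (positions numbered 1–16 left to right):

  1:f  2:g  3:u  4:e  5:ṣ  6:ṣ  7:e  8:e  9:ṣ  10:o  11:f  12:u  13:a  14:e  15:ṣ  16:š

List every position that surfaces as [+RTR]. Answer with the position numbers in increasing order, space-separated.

From /ṣ/ at 5 rightward: 6 /ṣ/ is itself a trigger — this domain ends here.
From /ṣ/ at 5 leftward: 4 /e/ → [+RTR]; 3 /u/ → [+RTR]; 2 /g/ transparent; 1 /f/ transparent; word edge.
From /ṣ/ at 6 rightward: 7 /e/ → [+RTR]; 8 /e/ → [+RTR]; 9 /ṣ/ is itself a trigger — this domain ends here.
From /ṣ/ at 6 leftward: 5 /ṣ/ is itself a trigger — this domain ends here.
From /ṣ/ at 9 rightward: 10 /o/ → [+RTR]; 11 /f/ transparent; 12 /u/ → [+RTR]; 13 /a/ → [+RTR]; 14 /e/ → [+RTR]; 15 /ṣ/ is itself a trigger — this domain ends here.
From /ṣ/ at 9 leftward: 8 /e/ → [+RTR]; 7 /e/ → [+RTR]; 6 /ṣ/ is itself a trigger — this domain ends here.
From /ṣ/ at 15 rightward: 16 /š/ blocks.
From /ṣ/ at 15 leftward: 14 /e/ → [+RTR]; 13 /a/ → [+RTR]; 12 /u/ → [+RTR]; 11 /f/ transparent; 10 /o/ → [+RTR]; 9 /ṣ/ is itself a trigger — this domain ends here.

3 4 5 6 7 8 9 10 12 13 14 15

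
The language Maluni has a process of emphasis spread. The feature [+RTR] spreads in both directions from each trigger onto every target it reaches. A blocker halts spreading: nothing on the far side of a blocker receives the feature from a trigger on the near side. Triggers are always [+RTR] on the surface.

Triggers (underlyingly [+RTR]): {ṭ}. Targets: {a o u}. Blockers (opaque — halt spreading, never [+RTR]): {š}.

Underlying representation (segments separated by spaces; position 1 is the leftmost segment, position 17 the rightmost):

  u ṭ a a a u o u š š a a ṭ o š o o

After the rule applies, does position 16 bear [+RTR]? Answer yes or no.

From /ṭ/ at 2 rightward: 3 /a/ → [+RTR]; 4 /a/ → [+RTR]; 5 /a/ → [+RTR]; 6 /u/ → [+RTR]; 7 /o/ → [+RTR]; 8 /u/ → [+RTR]; 9 /š/ blocks.
From /ṭ/ at 2 leftward: 1 /u/ → [+RTR]; word edge.
From /ṭ/ at 13 rightward: 14 /o/ → [+RTR]; 15 /š/ blocks.
From /ṭ/ at 13 leftward: 12 /a/ → [+RTR]; 11 /a/ → [+RTR]; 10 /š/ blocks.
Targets with no active source: positions 16 17 stay [-emphatic].
[+RTR] positions on the surface: 1 2 3 4 5 6 7 8 11 12 13 14.

no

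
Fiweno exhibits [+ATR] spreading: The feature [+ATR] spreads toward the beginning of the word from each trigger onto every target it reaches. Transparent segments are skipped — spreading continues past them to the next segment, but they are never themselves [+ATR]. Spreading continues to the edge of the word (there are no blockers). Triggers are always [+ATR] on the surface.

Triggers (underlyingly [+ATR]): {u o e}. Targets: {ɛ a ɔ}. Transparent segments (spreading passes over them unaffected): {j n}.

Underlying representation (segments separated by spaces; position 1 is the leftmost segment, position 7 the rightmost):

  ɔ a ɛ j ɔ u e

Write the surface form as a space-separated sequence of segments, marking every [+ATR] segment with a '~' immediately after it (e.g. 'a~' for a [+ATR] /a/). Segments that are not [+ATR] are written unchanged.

From /u/ at 6 leftward: 5 /ɔ/ → [+ATR]; 4 /j/ transparent; 3 /ɛ/ → [+ATR]; 2 /a/ → [+ATR]; 1 /ɔ/ → [+ATR]; word edge.
From /e/ at 7 leftward: 6 /u/ is itself a trigger — this domain ends here.
[+ATR] positions on the surface: 1 2 3 5 6 7.

ɔ~ a~ ɛ~ j ɔ~ u~ e~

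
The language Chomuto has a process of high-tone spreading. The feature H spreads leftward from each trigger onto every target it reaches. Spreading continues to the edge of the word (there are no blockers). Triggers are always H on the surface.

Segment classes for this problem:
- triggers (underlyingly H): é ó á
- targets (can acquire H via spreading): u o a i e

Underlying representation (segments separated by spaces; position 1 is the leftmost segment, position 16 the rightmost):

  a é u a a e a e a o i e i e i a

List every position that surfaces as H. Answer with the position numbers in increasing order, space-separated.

From /é/ at 2 leftward: 1 /a/ → H; word edge.
Targets with no active source: positions 3 4 5 6 7 8 9 10 11 12 13 14 15 16 stay [-high tone].

1 2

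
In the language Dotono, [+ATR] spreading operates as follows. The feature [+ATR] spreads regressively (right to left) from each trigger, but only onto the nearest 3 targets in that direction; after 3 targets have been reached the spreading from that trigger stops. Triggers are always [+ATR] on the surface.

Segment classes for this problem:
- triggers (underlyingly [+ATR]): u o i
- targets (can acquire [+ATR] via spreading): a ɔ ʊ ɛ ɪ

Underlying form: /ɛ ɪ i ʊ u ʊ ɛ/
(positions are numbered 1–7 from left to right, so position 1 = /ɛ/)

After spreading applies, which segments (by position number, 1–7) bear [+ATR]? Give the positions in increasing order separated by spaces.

1 2 3 4 5

From /i/ at 3 leftward: 2 /ɪ/ → [+ATR]; 1 /ɛ/ → [+ATR]; word edge.
From /u/ at 5 leftward: 4 /ʊ/ → [+ATR]; 3 /i/ is itself a trigger — this domain ends here.
Targets with no active source: positions 6 7 stay [-ATR].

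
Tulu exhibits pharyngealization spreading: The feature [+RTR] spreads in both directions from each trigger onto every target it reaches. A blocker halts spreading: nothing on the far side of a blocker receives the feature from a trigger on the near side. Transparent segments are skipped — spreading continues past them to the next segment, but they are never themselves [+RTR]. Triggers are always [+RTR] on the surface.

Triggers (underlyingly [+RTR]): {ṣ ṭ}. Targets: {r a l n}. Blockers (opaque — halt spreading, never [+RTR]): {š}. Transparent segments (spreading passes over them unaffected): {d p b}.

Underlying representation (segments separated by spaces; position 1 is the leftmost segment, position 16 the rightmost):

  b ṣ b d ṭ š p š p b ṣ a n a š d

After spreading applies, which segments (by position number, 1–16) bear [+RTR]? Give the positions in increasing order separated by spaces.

From /ṣ/ at 2 rightward: 3 /b/ transparent; 4 /d/ transparent; 5 /ṭ/ is itself a trigger — this domain ends here.
From /ṣ/ at 2 leftward: 1 /b/ transparent; word edge.
From /ṭ/ at 5 rightward: 6 /š/ blocks.
From /ṭ/ at 5 leftward: 4 /d/ transparent; 3 /b/ transparent; 2 /ṣ/ is itself a trigger — this domain ends here.
From /ṣ/ at 11 rightward: 12 /a/ → [+RTR]; 13 /n/ → [+RTR]; 14 /a/ → [+RTR]; 15 /š/ blocks.
From /ṣ/ at 11 leftward: 10 /b/ transparent; 9 /p/ transparent; 8 /š/ blocks.

2 5 11 12 13 14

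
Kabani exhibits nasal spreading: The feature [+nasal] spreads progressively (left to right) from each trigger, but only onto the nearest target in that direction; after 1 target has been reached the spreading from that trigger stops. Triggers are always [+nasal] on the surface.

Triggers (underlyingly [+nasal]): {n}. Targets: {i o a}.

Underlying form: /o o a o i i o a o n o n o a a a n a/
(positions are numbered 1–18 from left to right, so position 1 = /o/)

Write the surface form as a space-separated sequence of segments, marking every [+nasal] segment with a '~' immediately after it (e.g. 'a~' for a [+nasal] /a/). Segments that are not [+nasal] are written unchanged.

From /n/ at 10 rightward: 11 /o/ → [+nasal]; bound reached.
From /n/ at 12 rightward: 13 /o/ → [+nasal]; bound reached.
From /n/ at 17 rightward: 18 /a/ → [+nasal]; bound reached.
Targets with no active source: positions 1 2 3 4 5 6 7 8 9 14 15 16 stay [-nasal].
[+nasal] positions on the surface: 10 11 12 13 17 18.

o o a o i i o a o n~ o~ n~ o~ a a a n~ a~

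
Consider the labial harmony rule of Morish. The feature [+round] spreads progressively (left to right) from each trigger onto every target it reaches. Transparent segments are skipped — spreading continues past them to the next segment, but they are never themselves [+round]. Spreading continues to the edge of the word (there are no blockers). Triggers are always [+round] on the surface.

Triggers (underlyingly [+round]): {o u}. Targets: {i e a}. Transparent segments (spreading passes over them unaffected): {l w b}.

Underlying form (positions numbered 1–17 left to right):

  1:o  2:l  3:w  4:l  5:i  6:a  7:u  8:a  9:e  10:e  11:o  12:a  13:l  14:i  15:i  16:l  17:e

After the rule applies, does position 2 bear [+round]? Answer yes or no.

From /o/ at 1 rightward: 2 /l/ transparent; 3 /w/ transparent; 4 /l/ transparent; 5 /i/ → [+round]; 6 /a/ → [+round]; 7 /u/ is itself a trigger — this domain ends here.
From /u/ at 7 rightward: 8 /a/ → [+round]; 9 /e/ → [+round]; 10 /e/ → [+round]; 11 /o/ is itself a trigger — this domain ends here.
From /o/ at 11 rightward: 12 /a/ → [+round]; 13 /l/ transparent; 14 /i/ → [+round]; 15 /i/ → [+round]; 16 /l/ transparent; 17 /e/ → [+round]; word edge.
[+round] positions on the surface: 1 5 6 7 8 9 10 11 12 14 15 17.

no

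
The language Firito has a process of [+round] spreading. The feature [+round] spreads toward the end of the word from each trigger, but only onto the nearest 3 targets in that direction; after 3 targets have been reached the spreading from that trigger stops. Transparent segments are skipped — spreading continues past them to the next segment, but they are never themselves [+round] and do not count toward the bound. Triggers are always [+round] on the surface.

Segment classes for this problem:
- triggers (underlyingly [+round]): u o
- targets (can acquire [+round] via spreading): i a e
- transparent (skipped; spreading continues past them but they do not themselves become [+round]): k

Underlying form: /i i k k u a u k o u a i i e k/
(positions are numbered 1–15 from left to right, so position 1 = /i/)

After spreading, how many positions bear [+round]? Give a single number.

From /u/ at 5 rightward: 6 /a/ → [+round]; 7 /u/ is itself a trigger — this domain ends here.
From /u/ at 7 rightward: 8 /k/ transparent; 9 /o/ is itself a trigger — this domain ends here.
From /o/ at 9 rightward: 10 /u/ is itself a trigger — this domain ends here.
From /u/ at 10 rightward: 11 /a/ → [+round]; 12 /i/ → [+round]; 13 /i/ → [+round]; bound reached.
Targets with no active source: positions 1 2 14 stay [-round].
[+round] positions on the surface: 5 6 7 9 10 11 12 13.

8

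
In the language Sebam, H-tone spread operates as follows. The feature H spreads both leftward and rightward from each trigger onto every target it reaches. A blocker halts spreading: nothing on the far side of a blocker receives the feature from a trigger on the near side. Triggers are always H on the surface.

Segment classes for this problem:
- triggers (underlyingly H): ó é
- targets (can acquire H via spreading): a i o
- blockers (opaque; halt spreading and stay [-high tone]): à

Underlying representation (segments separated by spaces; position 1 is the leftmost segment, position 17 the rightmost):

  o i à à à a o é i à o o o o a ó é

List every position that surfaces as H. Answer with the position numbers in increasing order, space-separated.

6 7 8 9 11 12 13 14 15 16 17

From /é/ at 8 rightward: 9 /i/ → H; 10 /à/ blocks.
From /é/ at 8 leftward: 7 /o/ → H; 6 /a/ → H; 5 /à/ blocks.
From /ó/ at 16 rightward: 17 /é/ is itself a trigger — this domain ends here.
From /ó/ at 16 leftward: 15 /a/ → H; 14 /o/ → H; 13 /o/ → H; 12 /o/ → H; 11 /o/ → H; 10 /à/ blocks.
From /é/ at 17 rightward: word edge.
From /é/ at 17 leftward: 16 /ó/ is itself a trigger — this domain ends here.
Targets with no active source: positions 1 2 stay [-high tone].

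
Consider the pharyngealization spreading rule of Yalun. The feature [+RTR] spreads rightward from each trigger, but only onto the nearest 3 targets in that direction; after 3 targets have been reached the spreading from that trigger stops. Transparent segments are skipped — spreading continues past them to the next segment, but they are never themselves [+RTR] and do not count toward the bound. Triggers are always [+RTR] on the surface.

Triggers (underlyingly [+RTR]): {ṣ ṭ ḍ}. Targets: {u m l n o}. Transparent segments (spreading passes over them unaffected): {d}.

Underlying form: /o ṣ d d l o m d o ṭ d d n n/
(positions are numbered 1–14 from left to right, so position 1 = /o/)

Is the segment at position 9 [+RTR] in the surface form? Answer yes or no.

From /ṣ/ at 2 rightward: 3 /d/ transparent; 4 /d/ transparent; 5 /l/ → [+RTR]; 6 /o/ → [+RTR]; 7 /m/ → [+RTR]; bound reached.
From /ṭ/ at 10 rightward: 11 /d/ transparent; 12 /d/ transparent; 13 /n/ → [+RTR]; 14 /n/ → [+RTR]; word edge.
Targets with no active source: positions 1 9 stay [-emphatic].
[+RTR] positions on the surface: 2 5 6 7 10 13 14.

no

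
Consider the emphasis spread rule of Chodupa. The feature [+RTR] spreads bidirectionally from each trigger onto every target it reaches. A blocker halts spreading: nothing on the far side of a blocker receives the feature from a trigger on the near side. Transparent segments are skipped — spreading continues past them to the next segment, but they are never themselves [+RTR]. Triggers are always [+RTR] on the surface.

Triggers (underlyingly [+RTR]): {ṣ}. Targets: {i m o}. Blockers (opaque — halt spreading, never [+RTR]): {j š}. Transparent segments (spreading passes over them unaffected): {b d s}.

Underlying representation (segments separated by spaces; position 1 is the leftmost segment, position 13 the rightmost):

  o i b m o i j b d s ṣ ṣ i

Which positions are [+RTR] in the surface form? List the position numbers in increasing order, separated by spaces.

From /ṣ/ at 11 rightward: 12 /ṣ/ is itself a trigger — this domain ends here.
From /ṣ/ at 11 leftward: 10 /s/ transparent; 9 /d/ transparent; 8 /b/ transparent; 7 /j/ blocks.
From /ṣ/ at 12 rightward: 13 /i/ → [+RTR]; word edge.
From /ṣ/ at 12 leftward: 11 /ṣ/ is itself a trigger — this domain ends here.
Targets with no active source: positions 1 2 4 5 6 stay [-emphatic].

11 12 13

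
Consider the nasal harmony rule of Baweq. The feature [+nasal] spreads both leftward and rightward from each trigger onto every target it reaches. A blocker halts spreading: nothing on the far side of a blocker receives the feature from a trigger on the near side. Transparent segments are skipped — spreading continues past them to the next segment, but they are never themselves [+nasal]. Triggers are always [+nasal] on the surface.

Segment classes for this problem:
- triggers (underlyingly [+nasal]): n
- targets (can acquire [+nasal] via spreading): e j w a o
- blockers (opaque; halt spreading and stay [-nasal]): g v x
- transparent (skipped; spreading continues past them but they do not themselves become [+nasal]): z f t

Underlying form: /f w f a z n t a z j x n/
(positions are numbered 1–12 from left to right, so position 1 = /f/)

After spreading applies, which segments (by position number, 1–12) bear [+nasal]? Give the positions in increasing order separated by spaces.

2 4 6 8 10 12

From /n/ at 6 rightward: 7 /t/ transparent; 8 /a/ → [+nasal]; 9 /z/ transparent; 10 /j/ → [+nasal]; 11 /x/ blocks.
From /n/ at 6 leftward: 5 /z/ transparent; 4 /a/ → [+nasal]; 3 /f/ transparent; 2 /w/ → [+nasal]; 1 /f/ transparent; word edge.
From /n/ at 12 rightward: word edge.
From /n/ at 12 leftward: 11 /x/ blocks.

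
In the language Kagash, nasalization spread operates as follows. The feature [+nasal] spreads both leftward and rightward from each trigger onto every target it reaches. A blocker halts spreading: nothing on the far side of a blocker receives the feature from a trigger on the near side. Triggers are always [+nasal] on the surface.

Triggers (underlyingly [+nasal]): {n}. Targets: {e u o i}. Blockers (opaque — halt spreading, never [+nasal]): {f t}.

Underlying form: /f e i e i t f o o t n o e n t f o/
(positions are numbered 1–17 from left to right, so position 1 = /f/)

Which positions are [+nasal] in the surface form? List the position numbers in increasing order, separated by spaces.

From /n/ at 11 rightward: 12 /o/ → [+nasal]; 13 /e/ → [+nasal]; 14 /n/ is itself a trigger — this domain ends here.
From /n/ at 11 leftward: 10 /t/ blocks.
From /n/ at 14 rightward: 15 /t/ blocks.
From /n/ at 14 leftward: 13 /e/ → [+nasal]; 12 /o/ → [+nasal]; 11 /n/ is itself a trigger — this domain ends here.
Targets with no active source: positions 2 3 4 5 8 9 17 stay [-nasal].

11 12 13 14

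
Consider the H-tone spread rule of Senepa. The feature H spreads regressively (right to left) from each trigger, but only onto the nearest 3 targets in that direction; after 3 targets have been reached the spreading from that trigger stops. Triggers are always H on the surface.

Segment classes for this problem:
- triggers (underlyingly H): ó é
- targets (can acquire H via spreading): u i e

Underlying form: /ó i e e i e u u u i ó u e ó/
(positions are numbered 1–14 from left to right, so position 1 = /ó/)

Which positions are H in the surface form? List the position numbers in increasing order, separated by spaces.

1 8 9 10 11 12 13 14

From /ó/ at 1 leftward: word edge.
From /ó/ at 11 leftward: 10 /i/ → H; 9 /u/ → H; 8 /u/ → H; bound reached.
From /ó/ at 14 leftward: 13 /e/ → H; 12 /u/ → H; 11 /ó/ is itself a trigger — this domain ends here.
Targets with no active source: positions 2 3 4 5 6 7 stay [-high tone].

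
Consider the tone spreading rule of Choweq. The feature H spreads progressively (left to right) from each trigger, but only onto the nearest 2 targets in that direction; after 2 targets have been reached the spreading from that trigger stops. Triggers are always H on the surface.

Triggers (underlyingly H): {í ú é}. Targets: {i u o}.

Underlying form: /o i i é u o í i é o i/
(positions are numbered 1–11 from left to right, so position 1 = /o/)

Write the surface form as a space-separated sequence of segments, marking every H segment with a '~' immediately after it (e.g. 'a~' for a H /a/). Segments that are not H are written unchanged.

From /é/ at 4 rightward: 5 /u/ → H; 6 /o/ → H; bound reached.
From /í/ at 7 rightward: 8 /i/ → H; 9 /é/ is itself a trigger — this domain ends here.
From /é/ at 9 rightward: 10 /o/ → H; 11 /i/ → H; bound reached.
Targets with no active source: positions 1 2 3 stay [-high tone].
H positions on the surface: 4 5 6 7 8 9 10 11.

o i i é~ u~ o~ í~ i~ é~ o~ i~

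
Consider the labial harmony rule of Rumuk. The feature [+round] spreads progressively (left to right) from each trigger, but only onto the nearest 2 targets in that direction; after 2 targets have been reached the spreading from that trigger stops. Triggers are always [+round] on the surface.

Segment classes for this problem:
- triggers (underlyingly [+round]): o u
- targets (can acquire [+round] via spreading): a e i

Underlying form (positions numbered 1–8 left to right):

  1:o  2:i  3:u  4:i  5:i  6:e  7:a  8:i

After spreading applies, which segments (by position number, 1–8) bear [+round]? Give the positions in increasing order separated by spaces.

From /o/ at 1 rightward: 2 /i/ → [+round]; 3 /u/ is itself a trigger — this domain ends here.
From /u/ at 3 rightward: 4 /i/ → [+round]; 5 /i/ → [+round]; bound reached.
Targets with no active source: positions 6 7 8 stay [-round].

1 2 3 4 5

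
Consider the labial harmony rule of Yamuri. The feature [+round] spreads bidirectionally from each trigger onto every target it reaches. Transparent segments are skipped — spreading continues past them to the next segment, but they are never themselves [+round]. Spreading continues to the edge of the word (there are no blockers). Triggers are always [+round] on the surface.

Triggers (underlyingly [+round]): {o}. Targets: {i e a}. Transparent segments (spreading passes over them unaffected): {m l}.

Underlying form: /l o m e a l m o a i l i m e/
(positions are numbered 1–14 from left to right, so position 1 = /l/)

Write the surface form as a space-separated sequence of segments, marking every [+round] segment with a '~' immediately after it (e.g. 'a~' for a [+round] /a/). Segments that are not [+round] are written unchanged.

From /o/ at 2 rightward: 3 /m/ transparent; 4 /e/ → [+round]; 5 /a/ → [+round]; 6 /l/ transparent; 7 /m/ transparent; 8 /o/ is itself a trigger — this domain ends here.
From /o/ at 2 leftward: 1 /l/ transparent; word edge.
From /o/ at 8 rightward: 9 /a/ → [+round]; 10 /i/ → [+round]; 11 /l/ transparent; 12 /i/ → [+round]; 13 /m/ transparent; 14 /e/ → [+round]; word edge.
From /o/ at 8 leftward: 7 /m/ transparent; 6 /l/ transparent; 5 /a/ → [+round]; 4 /e/ → [+round]; 3 /m/ transparent; 2 /o/ is itself a trigger — this domain ends here.
[+round] positions on the surface: 2 4 5 8 9 10 12 14.

l o~ m e~ a~ l m o~ a~ i~ l i~ m e~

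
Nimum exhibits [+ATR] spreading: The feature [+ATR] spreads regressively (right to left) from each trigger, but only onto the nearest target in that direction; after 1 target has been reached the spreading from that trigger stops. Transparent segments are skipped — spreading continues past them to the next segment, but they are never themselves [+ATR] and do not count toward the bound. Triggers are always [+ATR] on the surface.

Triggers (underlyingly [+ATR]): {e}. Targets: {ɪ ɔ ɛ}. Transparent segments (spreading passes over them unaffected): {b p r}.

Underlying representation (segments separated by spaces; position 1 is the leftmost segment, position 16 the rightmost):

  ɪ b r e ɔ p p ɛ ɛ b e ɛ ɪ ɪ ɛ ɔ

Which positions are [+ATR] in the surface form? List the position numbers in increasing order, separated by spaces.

From /e/ at 4 leftward: 3 /r/ transparent; 2 /b/ transparent; 1 /ɪ/ → [+ATR]; bound reached.
From /e/ at 11 leftward: 10 /b/ transparent; 9 /ɛ/ → [+ATR]; bound reached.
Targets with no active source: positions 5 8 12 13 14 15 16 stay [-ATR].

1 4 9 11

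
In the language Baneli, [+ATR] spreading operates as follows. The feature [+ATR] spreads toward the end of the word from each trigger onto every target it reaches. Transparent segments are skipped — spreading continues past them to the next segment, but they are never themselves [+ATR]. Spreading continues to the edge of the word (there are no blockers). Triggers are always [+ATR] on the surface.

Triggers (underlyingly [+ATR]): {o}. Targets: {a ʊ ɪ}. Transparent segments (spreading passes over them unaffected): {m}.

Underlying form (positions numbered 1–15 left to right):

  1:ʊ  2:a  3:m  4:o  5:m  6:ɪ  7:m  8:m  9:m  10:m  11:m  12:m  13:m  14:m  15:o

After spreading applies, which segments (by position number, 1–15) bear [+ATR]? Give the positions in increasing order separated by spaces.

From /o/ at 4 rightward: 5 /m/ transparent; 6 /ɪ/ → [+ATR]; 7 /m/ transparent; 8 /m/ transparent; 9 /m/ transparent; 10 /m/ transparent; 11 /m/ transparent; 12 /m/ transparent; 13 /m/ transparent; 14 /m/ transparent; 15 /o/ is itself a trigger — this domain ends here.
From /o/ at 15 rightward: word edge.
Targets with no active source: positions 1 2 stay [-ATR].

4 6 15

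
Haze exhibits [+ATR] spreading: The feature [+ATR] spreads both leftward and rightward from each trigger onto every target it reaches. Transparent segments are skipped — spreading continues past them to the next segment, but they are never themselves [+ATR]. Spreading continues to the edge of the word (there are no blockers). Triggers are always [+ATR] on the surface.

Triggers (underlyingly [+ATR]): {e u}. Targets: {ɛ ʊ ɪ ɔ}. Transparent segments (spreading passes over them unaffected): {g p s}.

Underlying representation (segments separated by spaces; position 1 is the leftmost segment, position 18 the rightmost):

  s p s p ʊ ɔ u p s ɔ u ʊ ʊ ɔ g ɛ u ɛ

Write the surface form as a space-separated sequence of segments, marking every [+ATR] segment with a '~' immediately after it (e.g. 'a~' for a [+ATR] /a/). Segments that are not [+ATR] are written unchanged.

From /u/ at 7 rightward: 8 /p/ transparent; 9 /s/ transparent; 10 /ɔ/ → [+ATR]; 11 /u/ is itself a trigger — this domain ends here.
From /u/ at 7 leftward: 6 /ɔ/ → [+ATR]; 5 /ʊ/ → [+ATR]; 4 /p/ transparent; 3 /s/ transparent; 2 /p/ transparent; 1 /s/ transparent; word edge.
From /u/ at 11 rightward: 12 /ʊ/ → [+ATR]; 13 /ʊ/ → [+ATR]; 14 /ɔ/ → [+ATR]; 15 /g/ transparent; 16 /ɛ/ → [+ATR]; 17 /u/ is itself a trigger — this domain ends here.
From /u/ at 11 leftward: 10 /ɔ/ → [+ATR]; 9 /s/ transparent; 8 /p/ transparent; 7 /u/ is itself a trigger — this domain ends here.
From /u/ at 17 rightward: 18 /ɛ/ → [+ATR]; word edge.
From /u/ at 17 leftward: 16 /ɛ/ → [+ATR]; 15 /g/ transparent; 14 /ɔ/ → [+ATR]; 13 /ʊ/ → [+ATR]; 12 /ʊ/ → [+ATR]; 11 /u/ is itself a trigger — this domain ends here.
[+ATR] positions on the surface: 5 6 7 10 11 12 13 14 16 17 18.

s p s p ʊ~ ɔ~ u~ p s ɔ~ u~ ʊ~ ʊ~ ɔ~ g ɛ~ u~ ɛ~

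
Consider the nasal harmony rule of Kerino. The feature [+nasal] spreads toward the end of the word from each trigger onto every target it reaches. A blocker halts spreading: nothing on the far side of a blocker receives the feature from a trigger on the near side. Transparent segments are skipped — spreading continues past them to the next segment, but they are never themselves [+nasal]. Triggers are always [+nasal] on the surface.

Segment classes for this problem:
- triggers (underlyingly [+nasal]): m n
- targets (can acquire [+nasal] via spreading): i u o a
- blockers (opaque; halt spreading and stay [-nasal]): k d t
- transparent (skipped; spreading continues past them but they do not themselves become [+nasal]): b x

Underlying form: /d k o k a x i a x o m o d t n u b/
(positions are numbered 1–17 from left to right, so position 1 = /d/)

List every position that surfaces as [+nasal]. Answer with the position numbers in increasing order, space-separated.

From /m/ at 11 rightward: 12 /o/ → [+nasal]; 13 /d/ blocks.
From /n/ at 15 rightward: 16 /u/ → [+nasal]; 17 /b/ transparent; word edge.
Targets with no active source: positions 3 5 7 8 10 stay [-nasal].

11 12 15 16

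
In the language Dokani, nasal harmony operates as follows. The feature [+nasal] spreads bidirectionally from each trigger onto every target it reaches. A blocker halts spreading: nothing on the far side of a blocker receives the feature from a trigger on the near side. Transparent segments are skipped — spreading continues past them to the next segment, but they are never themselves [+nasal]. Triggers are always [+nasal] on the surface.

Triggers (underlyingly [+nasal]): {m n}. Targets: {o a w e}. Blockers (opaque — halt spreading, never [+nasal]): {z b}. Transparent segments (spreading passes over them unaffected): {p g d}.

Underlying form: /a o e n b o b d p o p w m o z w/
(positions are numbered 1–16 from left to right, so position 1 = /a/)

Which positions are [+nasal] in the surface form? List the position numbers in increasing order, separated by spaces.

1 2 3 4 10 12 13 14

From /n/ at 4 rightward: 5 /b/ blocks.
From /n/ at 4 leftward: 3 /e/ → [+nasal]; 2 /o/ → [+nasal]; 1 /a/ → [+nasal]; word edge.
From /m/ at 13 rightward: 14 /o/ → [+nasal]; 15 /z/ blocks.
From /m/ at 13 leftward: 12 /w/ → [+nasal]; 11 /p/ transparent; 10 /o/ → [+nasal]; 9 /p/ transparent; 8 /d/ transparent; 7 /b/ blocks.
Targets with no active source: positions 6 16 stay [-nasal].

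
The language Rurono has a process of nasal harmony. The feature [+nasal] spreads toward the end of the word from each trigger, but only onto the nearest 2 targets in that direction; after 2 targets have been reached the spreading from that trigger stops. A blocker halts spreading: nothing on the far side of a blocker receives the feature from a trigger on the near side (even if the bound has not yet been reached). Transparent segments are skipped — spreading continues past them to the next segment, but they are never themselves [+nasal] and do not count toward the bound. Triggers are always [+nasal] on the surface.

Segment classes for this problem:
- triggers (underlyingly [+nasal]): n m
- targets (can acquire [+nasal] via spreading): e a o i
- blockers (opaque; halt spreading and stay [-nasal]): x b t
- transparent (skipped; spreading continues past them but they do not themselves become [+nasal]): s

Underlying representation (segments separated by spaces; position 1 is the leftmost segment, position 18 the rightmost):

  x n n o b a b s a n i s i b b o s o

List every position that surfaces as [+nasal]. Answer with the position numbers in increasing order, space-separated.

From /n/ at 2 rightward: 3 /n/ is itself a trigger — this domain ends here.
From /n/ at 3 rightward: 4 /o/ → [+nasal]; 5 /b/ blocks.
From /n/ at 10 rightward: 11 /i/ → [+nasal]; 12 /s/ transparent; 13 /i/ → [+nasal]; bound reached.
Targets with no active source: positions 6 9 16 18 stay [-nasal].

2 3 4 10 11 13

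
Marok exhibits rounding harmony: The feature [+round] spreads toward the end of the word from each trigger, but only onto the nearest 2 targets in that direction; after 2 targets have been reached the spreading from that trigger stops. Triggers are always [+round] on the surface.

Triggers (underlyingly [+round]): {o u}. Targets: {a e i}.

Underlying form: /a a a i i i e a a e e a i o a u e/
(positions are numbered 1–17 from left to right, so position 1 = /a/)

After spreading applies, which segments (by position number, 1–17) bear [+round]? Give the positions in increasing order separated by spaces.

From /o/ at 14 rightward: 15 /a/ → [+round]; 16 /u/ is itself a trigger — this domain ends here.
From /u/ at 16 rightward: 17 /e/ → [+round]; word edge.
Targets with no active source: positions 1 2 3 4 5 6 7 8 9 10 11 12 13 stay [-round].

14 15 16 17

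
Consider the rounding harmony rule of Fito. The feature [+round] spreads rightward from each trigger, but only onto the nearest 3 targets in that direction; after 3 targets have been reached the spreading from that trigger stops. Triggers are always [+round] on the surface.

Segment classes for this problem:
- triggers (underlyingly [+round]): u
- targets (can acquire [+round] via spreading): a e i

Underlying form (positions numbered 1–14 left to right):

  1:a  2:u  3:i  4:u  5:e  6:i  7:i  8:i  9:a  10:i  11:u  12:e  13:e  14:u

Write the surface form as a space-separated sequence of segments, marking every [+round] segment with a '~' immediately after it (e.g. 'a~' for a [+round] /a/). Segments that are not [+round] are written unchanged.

From /u/ at 2 rightward: 3 /i/ → [+round]; 4 /u/ is itself a trigger — this domain ends here.
From /u/ at 4 rightward: 5 /e/ → [+round]; 6 /i/ → [+round]; 7 /i/ → [+round]; bound reached.
From /u/ at 11 rightward: 12 /e/ → [+round]; 13 /e/ → [+round]; 14 /u/ is itself a trigger — this domain ends here.
From /u/ at 14 rightward: word edge.
Targets with no active source: positions 1 8 9 10 stay [-round].
[+round] positions on the surface: 2 3 4 5 6 7 11 12 13 14.

a u~ i~ u~ e~ i~ i~ i a i u~ e~ e~ u~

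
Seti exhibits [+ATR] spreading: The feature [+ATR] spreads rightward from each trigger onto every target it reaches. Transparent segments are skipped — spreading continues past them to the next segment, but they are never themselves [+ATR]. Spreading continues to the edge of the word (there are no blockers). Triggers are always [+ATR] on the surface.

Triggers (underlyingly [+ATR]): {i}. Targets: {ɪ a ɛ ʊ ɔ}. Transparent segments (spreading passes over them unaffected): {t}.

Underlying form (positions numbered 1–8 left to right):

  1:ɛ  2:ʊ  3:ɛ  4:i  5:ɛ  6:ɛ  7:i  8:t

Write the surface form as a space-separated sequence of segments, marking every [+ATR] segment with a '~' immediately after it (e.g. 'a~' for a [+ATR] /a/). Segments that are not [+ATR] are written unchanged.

ɛ ʊ ɛ i~ ɛ~ ɛ~ i~ t

From /i/ at 4 rightward: 5 /ɛ/ → [+ATR]; 6 /ɛ/ → [+ATR]; 7 /i/ is itself a trigger — this domain ends here.
From /i/ at 7 rightward: 8 /t/ transparent; word edge.
Targets with no active source: positions 1 2 3 stay [-ATR].
[+ATR] positions on the surface: 4 5 6 7.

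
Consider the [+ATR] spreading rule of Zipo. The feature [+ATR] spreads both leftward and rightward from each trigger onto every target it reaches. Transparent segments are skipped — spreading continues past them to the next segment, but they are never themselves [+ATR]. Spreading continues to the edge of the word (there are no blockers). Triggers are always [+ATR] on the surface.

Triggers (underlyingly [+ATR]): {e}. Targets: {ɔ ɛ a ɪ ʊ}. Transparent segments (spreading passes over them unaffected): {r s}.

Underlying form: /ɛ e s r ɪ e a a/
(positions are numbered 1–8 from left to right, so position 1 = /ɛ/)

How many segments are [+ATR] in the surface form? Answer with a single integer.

From /e/ at 2 rightward: 3 /s/ transparent; 4 /r/ transparent; 5 /ɪ/ → [+ATR]; 6 /e/ is itself a trigger — this domain ends here.
From /e/ at 2 leftward: 1 /ɛ/ → [+ATR]; word edge.
From /e/ at 6 rightward: 7 /a/ → [+ATR]; 8 /a/ → [+ATR]; word edge.
From /e/ at 6 leftward: 5 /ɪ/ → [+ATR]; 4 /r/ transparent; 3 /s/ transparent; 2 /e/ is itself a trigger — this domain ends here.
[+ATR] positions on the surface: 1 2 5 6 7 8.

6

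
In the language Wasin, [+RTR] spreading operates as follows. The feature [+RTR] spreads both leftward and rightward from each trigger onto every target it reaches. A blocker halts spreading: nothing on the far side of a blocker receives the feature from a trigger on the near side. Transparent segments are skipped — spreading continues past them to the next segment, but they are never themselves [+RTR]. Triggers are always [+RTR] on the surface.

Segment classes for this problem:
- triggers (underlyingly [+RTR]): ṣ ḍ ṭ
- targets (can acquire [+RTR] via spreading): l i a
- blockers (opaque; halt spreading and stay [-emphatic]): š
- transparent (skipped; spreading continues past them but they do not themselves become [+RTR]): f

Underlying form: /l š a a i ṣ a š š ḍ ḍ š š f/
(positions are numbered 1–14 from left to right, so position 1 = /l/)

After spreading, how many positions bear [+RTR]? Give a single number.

7

From /ṣ/ at 6 rightward: 7 /a/ → [+RTR]; 8 /š/ blocks.
From /ṣ/ at 6 leftward: 5 /i/ → [+RTR]; 4 /a/ → [+RTR]; 3 /a/ → [+RTR]; 2 /š/ blocks.
From /ḍ/ at 10 rightward: 11 /ḍ/ is itself a trigger — this domain ends here.
From /ḍ/ at 10 leftward: 9 /š/ blocks.
From /ḍ/ at 11 rightward: 12 /š/ blocks.
From /ḍ/ at 11 leftward: 10 /ḍ/ is itself a trigger — this domain ends here.
Target with no active source: position 1 stays [-emphatic].
[+RTR] positions on the surface: 3 4 5 6 7 10 11.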